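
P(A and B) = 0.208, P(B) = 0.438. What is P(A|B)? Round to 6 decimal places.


P(A|B) = P(A and B) / P(B) = 0.208 / 0.438 = 104/219 ≈ 0.47488584

0.474886


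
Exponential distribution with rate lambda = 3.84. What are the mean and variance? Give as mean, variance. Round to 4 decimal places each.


mean = 1/lam, var = 1/lam^2
mean = 1 / 3.84 = 25/96 ≈ 0.260417
lam^2 = 3.84^2 = 14.7456
var = 1 / 14.7456 = 625/9216 ≈ 0.067817

0.2604, 0.0678


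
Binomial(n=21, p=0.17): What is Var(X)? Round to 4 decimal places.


Var = n*p*(1-p) = 21 * 0.17 * 0.83 = 2.9631

2.9631


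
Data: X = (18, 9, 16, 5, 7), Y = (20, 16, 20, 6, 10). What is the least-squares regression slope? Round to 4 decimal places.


b = sum((xi-xbar)(yi-ybar)) / sum((xi-xbar)^2)
n = 5, xbar = 55/5 = 11, ybar = 72/5 = 14.4
Sxy = sum((xi-xbar)(yi-ybar)) = 132
Sxx = sum((xi-xbar)^2) = 130
b = Sxy / Sxx = 66/65 ≈ 1.015385

1.0154


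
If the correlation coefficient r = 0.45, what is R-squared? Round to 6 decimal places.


R^2 = r^2 = (0.45)^2 = 0.2025

0.202500


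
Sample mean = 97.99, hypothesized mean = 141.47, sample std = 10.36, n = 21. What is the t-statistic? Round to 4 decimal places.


t = (xbar - mu0) / (s/sqrt(n))
xbar - mu0 = 97.99 - 141.47 = -43.48
sqrt(21) ≈ 4.58257569
s/sqrt(n) = 10.36 / 4.58257569 ≈ 2.26073734
t = -43.48 / 2.26073734 ≈ -19.232663

-19.2327


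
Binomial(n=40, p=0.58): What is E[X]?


E[X] = n*p = 40 * 0.58 = 23.2

23.2


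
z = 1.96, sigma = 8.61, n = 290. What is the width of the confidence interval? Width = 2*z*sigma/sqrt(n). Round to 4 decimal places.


width = 2*z*sigma/sqrt(n)
2*z*sigma = 2 * 1.96 * 8.61 = 33.7512
sqrt(290) ≈ 17.029386
width = 33.7512 / 17.029386 ≈ 1.981939

1.9819


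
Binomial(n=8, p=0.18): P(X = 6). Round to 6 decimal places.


P = C(n,k) * p^k * (1-p)^(n-k)
C(8,6) = 28
p^k = 0.18^6 ≈ 0.00003401222
(1-p)^(n-k) = 0.82^2 = 0.6724
P = 28 * 0.00003401222 * 0.6724 ≈ 0.000640

0.000640


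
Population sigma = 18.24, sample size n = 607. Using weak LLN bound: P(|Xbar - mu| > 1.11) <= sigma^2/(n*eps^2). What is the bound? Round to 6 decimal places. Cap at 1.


bound = min(1, sigma^2/(n*eps^2))
sigma^2 = 18.24^2 = 332.6976
n*eps^2 = 607 * 1.11^2 = 607 * 1.2321 = 747.8847
sigma^2/(n*eps^2) = 332.6976 / 747.8847 ≈ 0.44485146

0.444851


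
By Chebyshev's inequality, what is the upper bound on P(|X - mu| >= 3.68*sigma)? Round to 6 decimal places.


P <= 1/k^2
k^2 = 3.68^2 = 13.5424
1/k^2 = 1 / 13.5424 = 625/8464 ≈ 0.07384216

0.073842


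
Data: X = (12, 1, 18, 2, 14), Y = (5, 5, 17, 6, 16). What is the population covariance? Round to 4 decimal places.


Cov = (1/n)*sum((xi-xbar)(yi-ybar))
n = 5, xbar = 47/5 = 9.4, ybar = 49/5 = 9.8
sum((xi-xbar)(yi-ybar)) = 146.4
Cov = 146.4 / 5 = 29.28

29.2800


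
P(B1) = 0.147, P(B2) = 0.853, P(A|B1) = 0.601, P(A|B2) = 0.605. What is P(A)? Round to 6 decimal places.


P(A) = P(A|B1)*P(B1) + P(A|B2)*P(B2)
P(A|B1)*P(B1) = 0.601 * 0.147 = 0.088347
P(A|B2)*P(B2) = 0.605 * 0.853 = 0.516065
P(A) = 0.088347 + 0.516065 = 0.604412

0.604412


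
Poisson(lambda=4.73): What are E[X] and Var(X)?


E[X] = Var(X) = lambda = 4.73

4.73, 4.73


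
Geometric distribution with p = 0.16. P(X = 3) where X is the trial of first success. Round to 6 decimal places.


P = (1-p)^(k-1) * p
(1-p)^(k-1) = 0.84^2 = 0.7056
P = 0.7056 * 0.16 = 0.112896

0.112896


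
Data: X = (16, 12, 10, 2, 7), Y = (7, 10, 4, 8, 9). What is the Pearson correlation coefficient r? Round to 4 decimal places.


r = sum((xi-xbar)(yi-ybar)) / sqrt(sum((xi-xbar)^2) * sum((yi-ybar)^2))
n = 5, xbar = 47/5 = 9.4, ybar = 38/5 = 7.6
Sxy = sum((xi-xbar)(yi-ybar)) = -6.2
Sxx = sum((xi-xbar)^2) = 111.2
Syy = sum((yi-ybar)^2) = 21.2
sqrt(Sxx*Syy) ≈ 48.553476
r = Sxy / sqrt(Sxx*Syy) = -6.2 / 48.553476 ≈ -0.127694

-0.1277


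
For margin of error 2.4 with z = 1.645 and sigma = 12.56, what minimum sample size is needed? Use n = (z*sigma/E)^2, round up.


z*sigma/E = 1.645 * 12.56 / 2.4 = 51653/6000 ≈ 8.608833
(z*sigma/E)^2 ≈ 74.112011
round up: n = 75

75


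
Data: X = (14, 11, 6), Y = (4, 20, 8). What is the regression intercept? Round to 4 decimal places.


a = ybar - b*xbar, where b = sum((xi-xbar)(yi-ybar)) / sum((xi-xbar)^2)
n = 3, xbar = 31/3 ≈ 10.333333, ybar = 32/3 ≈ 10.666667
Sxy = sum((xi-xbar)(yi-ybar)) = -20/3 ≈ -6.666667
Sxx = sum((xi-xbar)^2) = 98/3 ≈ 32.666667
b = Sxy / Sxx = -10/49 ≈ -0.204082
a = 10.666667 - (-0.204082) * 10.333333 = 626/49 ≈ 12.775510

12.7755


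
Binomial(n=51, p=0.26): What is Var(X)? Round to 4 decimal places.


Var = n*p*(1-p) = 51 * 0.26 * 0.74 = 9.8124

9.8124


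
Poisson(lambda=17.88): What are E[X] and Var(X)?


E[X] = Var(X) = lambda = 17.88

17.88, 17.88


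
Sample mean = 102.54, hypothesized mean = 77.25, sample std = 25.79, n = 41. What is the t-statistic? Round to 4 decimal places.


t = (xbar - mu0) / (s/sqrt(n))
xbar - mu0 = 102.54 - 77.25 = 25.29
sqrt(41) ≈ 6.40312424
s/sqrt(n) = 25.79 / 6.40312424 ≈ 4.02772132
t = 25.29 / 4.02772132 ≈ 6.278985

6.2790


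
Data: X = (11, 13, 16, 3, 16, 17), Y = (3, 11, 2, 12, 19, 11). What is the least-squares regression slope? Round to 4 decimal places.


b = sum((xi-xbar)(yi-ybar)) / sum((xi-xbar)^2)
n = 6, xbar = 76/6 = 38/3 ≈ 12.666667, ybar = 58/6 = 29/3 ≈ 9.666667
Sxy = sum((xi-xbar)(yi-ybar)) = 1/3 ≈ 0.333333
Sxx = sum((xi-xbar)^2) = 412/3 ≈ 137.333333
b = Sxy / Sxx = 1/412 ≈ 0.002427

0.0024


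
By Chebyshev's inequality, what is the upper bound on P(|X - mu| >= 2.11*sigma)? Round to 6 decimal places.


P <= 1/k^2
k^2 = 2.11^2 = 4.4521
1/k^2 = 1 / 4.4521 ≈ 0.22461310

0.224613


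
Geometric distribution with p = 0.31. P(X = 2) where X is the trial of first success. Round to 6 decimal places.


P = (1-p)^(k-1) * p
(1-p)^(k-1) = 0.69^1 = 0.69
P = 0.69 * 0.31 = 0.2139

0.213900


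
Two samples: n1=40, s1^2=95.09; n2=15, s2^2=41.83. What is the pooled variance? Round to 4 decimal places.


sp^2 = ((n1-1)*s1^2 + (n2-1)*s2^2)/(n1+n2-2)
(n1-1)*s1^2 = 39 * 95.09 = 3708.51
(n2-1)*s2^2 = 14 * 41.83 = 585.62
numerator = 3708.51 + 585.62 = 4294.13
n1+n2-2 = 53
sp^2 = 4294.13 / 53 = 429413/5300 ≈ 81.021321

81.0213


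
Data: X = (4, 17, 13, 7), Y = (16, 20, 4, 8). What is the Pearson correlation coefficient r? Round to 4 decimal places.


r = sum((xi-xbar)(yi-ybar)) / sqrt(sum((xi-xbar)^2) * sum((yi-ybar)^2))
n = 4, xbar = 41/4 = 10.25, ybar = 48/4 = 12
Sxy = sum((xi-xbar)(yi-ybar)) = 20
Sxx = sum((xi-xbar)^2) = 102.75
Syy = sum((yi-ybar)^2) = 160
sqrt(Sxx*Syy) ≈ 128.218563
r = Sxy / sqrt(Sxx*Syy) = 20 / 128.218563 ≈ 0.155984

0.1560


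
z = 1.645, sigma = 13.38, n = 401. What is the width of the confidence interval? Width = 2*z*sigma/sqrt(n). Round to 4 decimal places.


width = 2*z*sigma/sqrt(n)
2*z*sigma = 2 * 1.645 * 13.38 = 44.0202
sqrt(401) ≈ 20.024984
width = 44.0202 / 20.024984 ≈ 2.198264

2.1983


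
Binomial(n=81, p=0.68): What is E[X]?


E[X] = n*p = 81 * 0.68 = 55.08

55.08


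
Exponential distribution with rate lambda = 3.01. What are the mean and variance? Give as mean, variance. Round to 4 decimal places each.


mean = 1/lam, var = 1/lam^2
mean = 1 / 3.01 = 100/301 ≈ 0.332226
lam^2 = 3.01^2 = 9.0601
var = 1 / 9.0601 ≈ 0.110374

0.3322, 0.1104


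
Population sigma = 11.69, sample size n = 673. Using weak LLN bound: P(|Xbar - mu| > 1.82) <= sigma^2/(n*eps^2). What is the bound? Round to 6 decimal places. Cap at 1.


bound = min(1, sigma^2/(n*eps^2))
sigma^2 = 11.69^2 = 136.6561
n*eps^2 = 673 * 1.82^2 = 673 * 3.3124 = 2229.2452
sigma^2/(n*eps^2) = 136.6561 / 2229.2452 ≈ 0.06130151

0.061302


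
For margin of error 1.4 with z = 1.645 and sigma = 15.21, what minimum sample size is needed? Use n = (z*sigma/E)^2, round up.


z*sigma/E = 1.645 * 15.21 / 1.4 = 17.87175
(z*sigma/E)^2 ≈ 319.399448
round up: n = 320

320


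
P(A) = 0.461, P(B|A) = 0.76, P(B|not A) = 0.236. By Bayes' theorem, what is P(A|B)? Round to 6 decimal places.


P(A|B) = P(B|A)*P(A) / P(B), P(B) = P(B|A)*P(A) + P(B|not A)*P(not A)
P(B|A)*P(A) = 0.76 * 0.461 = 0.35036
P(B|not A)*P(not A) = 0.236 * 0.539 = 0.127204
P(B) = 0.35036 + 0.127204 = 0.477564
P(A|B) = 0.35036 / 0.477564 ≈ 0.73363989

0.733640


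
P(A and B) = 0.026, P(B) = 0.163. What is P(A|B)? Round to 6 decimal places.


P(A|B) = P(A and B) / P(B) = 0.026 / 0.163 = 26/163 ≈ 0.15950920

0.159509


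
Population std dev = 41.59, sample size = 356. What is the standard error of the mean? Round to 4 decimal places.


SE = sigma / sqrt(n)
sqrt(356) ≈ 18.867962
SE = 41.59 / 18.867962 ≈ 2.204266

2.2043


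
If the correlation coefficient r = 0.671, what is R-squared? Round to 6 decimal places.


R^2 = r^2 = (0.671)^2 = 0.450241

0.450241


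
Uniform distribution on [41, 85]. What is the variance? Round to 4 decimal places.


Var = (b-a)^2 / 12
(b-a)^2 = (85 - 41)^2 = 1936
Var = 1936/12 ≈ 161.333333

161.3333


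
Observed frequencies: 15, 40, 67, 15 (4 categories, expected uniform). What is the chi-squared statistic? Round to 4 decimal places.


chi2 = sum((O-E)^2/E), E = total/4
total = 137, E = 137/4 = 34.25
(15 - 34.25)^2 / 34.25 = 370.5625 / 34.25 = 5929/548 ≈ 10.819343
(40 - 34.25)^2 / 34.25 = 33.0625 / 34.25 = 529/548 ≈ 0.965328
(67 - 34.25)^2 / 34.25 = 1072.5625 / 34.25 = 17161/548 ≈ 31.315693
(15 - 34.25)^2 / 34.25 = 370.5625 / 34.25 = 5929/548 ≈ 10.819343
chi2 = 7387/137 ≈ 53.919708

53.9197


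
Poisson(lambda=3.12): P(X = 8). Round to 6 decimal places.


P = e^(-lam) * lam^k / k!
e^(-3.12) ≈ 0.04415717
lam^k = 3.12^8 ≈ 8979.181540
k! = 8! = 40320
P = 0.04415717 * 8979.181540 / 40320 ≈ 0.009834

0.009834


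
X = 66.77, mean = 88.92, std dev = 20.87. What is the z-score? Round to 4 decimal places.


z = (X - mu) / sigma
X - mu = 66.77 - 88.92 = -22.15
z = -22.15 / 20.87 = -2215/2087 ≈ -1.061332

-1.0613


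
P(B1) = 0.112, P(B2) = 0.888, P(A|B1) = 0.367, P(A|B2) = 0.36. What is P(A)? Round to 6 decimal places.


P(A) = P(A|B1)*P(B1) + P(A|B2)*P(B2)
P(A|B1)*P(B1) = 0.367 * 0.112 = 0.041104
P(A|B2)*P(B2) = 0.36 * 0.888 = 0.31968
P(A) = 0.041104 + 0.31968 = 0.360784

0.360784


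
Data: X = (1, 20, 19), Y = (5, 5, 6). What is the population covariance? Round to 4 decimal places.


Cov = (1/n)*sum((xi-xbar)(yi-ybar))
n = 3, xbar = 40/3 ≈ 13.333333, ybar = 16/3 ≈ 5.333333
sum((xi-xbar)(yi-ybar)) = 17/3 ≈ 5.666667
Cov = 5.666667 / 3 = 17/9 ≈ 1.888889

1.8889


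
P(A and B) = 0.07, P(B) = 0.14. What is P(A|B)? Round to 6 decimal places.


P(A|B) = P(A and B) / P(B) = 0.07 / 0.14 = 0.5

0.500000


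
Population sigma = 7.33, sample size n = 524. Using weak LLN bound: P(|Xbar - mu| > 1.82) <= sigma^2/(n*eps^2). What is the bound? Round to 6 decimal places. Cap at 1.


bound = min(1, sigma^2/(n*eps^2))
sigma^2 = 7.33^2 = 53.7289
n*eps^2 = 524 * 1.82^2 = 524 * 3.3124 = 1735.6976
sigma^2/(n*eps^2) = 53.7289 / 1735.6976 ≈ 0.03095522

0.030955


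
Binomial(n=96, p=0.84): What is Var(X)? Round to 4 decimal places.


Var = n*p*(1-p) = 96 * 0.84 * 0.16 = 12.9024

12.9024


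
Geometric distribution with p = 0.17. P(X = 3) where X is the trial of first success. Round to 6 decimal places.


P = (1-p)^(k-1) * p
(1-p)^(k-1) = 0.83^2 = 0.6889
P = 0.6889 * 0.17 = 0.117113

0.117113


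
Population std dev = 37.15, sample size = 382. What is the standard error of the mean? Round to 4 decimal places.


SE = sigma / sqrt(n)
sqrt(382) ≈ 19.544820
SE = 37.15 / 19.544820 ≈ 1.900759

1.9008


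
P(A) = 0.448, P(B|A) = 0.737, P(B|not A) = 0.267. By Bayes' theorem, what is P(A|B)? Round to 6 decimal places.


P(A|B) = P(B|A)*P(A) / P(B), P(B) = P(B|A)*P(A) + P(B|not A)*P(not A)
P(B|A)*P(A) = 0.737 * 0.448 = 0.330176
P(B|not A)*P(not A) = 0.267 * 0.552 = 0.147384
P(B) = 0.330176 + 0.147384 = 0.47756
P(A|B) = 0.330176 / 0.47756 ≈ 0.69138119

0.691381


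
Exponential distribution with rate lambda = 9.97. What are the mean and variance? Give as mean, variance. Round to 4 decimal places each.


mean = 1/lam, var = 1/lam^2
mean = 1 / 9.97 = 100/997 ≈ 0.100301
lam^2 = 9.97^2 = 99.4009
var = 1 / 99.4009 ≈ 0.010060

0.1003, 0.0101


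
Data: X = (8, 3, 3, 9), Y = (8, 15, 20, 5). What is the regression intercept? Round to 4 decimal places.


a = ybar - b*xbar, where b = sum((xi-xbar)(yi-ybar)) / sum((xi-xbar)^2)
n = 4, xbar = 23/4 = 5.75, ybar = 48/4 = 12
Sxy = sum((xi-xbar)(yi-ybar)) = -62
Sxx = sum((xi-xbar)^2) = 30.75
b = Sxy / Sxx = -248/123 ≈ -2.016260
a = 12 - (-2.016260) * 5.75 = 2902/123 ≈ 23.593496

23.5935


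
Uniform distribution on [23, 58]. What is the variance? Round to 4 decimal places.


Var = (b-a)^2 / 12
(b-a)^2 = (58 - 23)^2 = 1225
Var = 1225/12 ≈ 102.083333

102.0833


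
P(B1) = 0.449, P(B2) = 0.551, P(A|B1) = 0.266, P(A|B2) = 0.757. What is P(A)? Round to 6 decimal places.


P(A) = P(A|B1)*P(B1) + P(A|B2)*P(B2)
P(A|B1)*P(B1) = 0.266 * 0.449 = 0.119434
P(A|B2)*P(B2) = 0.757 * 0.551 = 0.417107
P(A) = 0.119434 + 0.417107 = 0.536541

0.536541


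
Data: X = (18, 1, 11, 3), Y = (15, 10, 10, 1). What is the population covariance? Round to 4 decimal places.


Cov = (1/n)*sum((xi-xbar)(yi-ybar))
n = 4, xbar = 33/4 = 8.25, ybar = 36/4 = 9
sum((xi-xbar)(yi-ybar)) = 96
Cov = 96 / 4 = 24

24.0000


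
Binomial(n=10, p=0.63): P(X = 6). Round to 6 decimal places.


P = C(n,k) * p^k * (1-p)^(n-k)
C(10,6) = 210
p^k = 0.63^6 ≈ 0.06252350
(1-p)^(n-k) = 0.37^4 = 0.01874161
P = 210 * 0.06252350 * 0.01874161 ≈ 0.246076

0.246076


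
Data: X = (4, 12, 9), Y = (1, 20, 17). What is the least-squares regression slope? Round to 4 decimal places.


b = sum((xi-xbar)(yi-ybar)) / sum((xi-xbar)^2)
n = 3, xbar = 25/3 ≈ 8.333333, ybar = 38/3 ≈ 12.666667
Sxy = sum((xi-xbar)(yi-ybar)) = 241/3 ≈ 80.333333
Sxx = sum((xi-xbar)^2) = 98/3 ≈ 32.666667
b = Sxy / Sxx = 241/98 ≈ 2.459184

2.4592


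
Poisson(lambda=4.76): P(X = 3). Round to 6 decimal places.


P = e^(-lam) * lam^k / k!
e^(-4.76) ≈ 0.008565609
lam^k = 4.76^3 = 107.850176
k! = 3! = 6
P = 0.008565609 * 107.850176 / 6 ≈ 0.153967

0.153967


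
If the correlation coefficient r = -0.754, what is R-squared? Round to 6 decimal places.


R^2 = r^2 = (-0.754)^2 = 0.568516

0.568516


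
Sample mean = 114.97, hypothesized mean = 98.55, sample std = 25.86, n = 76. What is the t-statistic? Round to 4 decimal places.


t = (xbar - mu0) / (s/sqrt(n))
xbar - mu0 = 114.97 - 98.55 = 16.42
sqrt(76) ≈ 8.71779789
s/sqrt(n) = 25.86 / 8.71779789 ≈ 2.96634544
t = 16.42 / 2.96634544 ≈ 5.535431

5.5354


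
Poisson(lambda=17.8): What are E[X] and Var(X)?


E[X] = Var(X) = lambda = 17.8

17.8, 17.8


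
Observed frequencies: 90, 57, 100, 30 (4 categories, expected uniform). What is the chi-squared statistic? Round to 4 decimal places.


chi2 = sum((O-E)^2/E), E = total/4
total = 277, E = 277/4 = 69.25
(90 - 69.25)^2 / 69.25 = 430.5625 / 69.25 = 6889/1108 ≈ 6.217509
(57 - 69.25)^2 / 69.25 = 150.0625 / 69.25 = 2401/1108 ≈ 2.166968
(100 - 69.25)^2 / 69.25 = 945.5625 / 69.25 = 15129/1108 ≈ 13.654332
(30 - 69.25)^2 / 69.25 = 1540.5625 / 69.25 = 24649/1108 ≈ 22.246390
chi2 = 12267/277 ≈ 44.285199

44.2852


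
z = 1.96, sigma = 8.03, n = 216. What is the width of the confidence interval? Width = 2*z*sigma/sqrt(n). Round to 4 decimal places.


width = 2*z*sigma/sqrt(n)
2*z*sigma = 2 * 1.96 * 8.03 = 31.4776
sqrt(216) ≈ 14.696938
width = 31.4776 / 14.696938 ≈ 2.141779

2.1418


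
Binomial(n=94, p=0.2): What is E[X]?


E[X] = n*p = 94 * 0.2 = 18.8

18.8


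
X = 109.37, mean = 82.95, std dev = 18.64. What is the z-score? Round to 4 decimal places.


z = (X - mu) / sigma
X - mu = 109.37 - 82.95 = 26.42
z = 26.42 / 18.64 = 1321/932 ≈ 1.417382

1.4174


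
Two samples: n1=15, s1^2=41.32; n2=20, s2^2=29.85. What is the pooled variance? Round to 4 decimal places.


sp^2 = ((n1-1)*s1^2 + (n2-1)*s2^2)/(n1+n2-2)
(n1-1)*s1^2 = 14 * 41.32 = 578.48
(n2-1)*s2^2 = 19 * 29.85 = 567.15
numerator = 578.48 + 567.15 = 1145.63
n1+n2-2 = 33
sp^2 = 1145.63 / 33 = 114563/3300 ≈ 34.716061

34.7161


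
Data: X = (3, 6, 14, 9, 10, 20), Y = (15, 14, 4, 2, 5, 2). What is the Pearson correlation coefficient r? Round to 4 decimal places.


r = sum((xi-xbar)(yi-ybar)) / sqrt(sum((xi-xbar)^2) * sum((yi-ybar)^2))
n = 6, xbar = 62/6 = 31/3 ≈ 10.333333, ybar = 42/6 = 7
Sxy = sum((xi-xbar)(yi-ybar)) = -141
Sxx = sum((xi-xbar)^2) = 544/3 ≈ 181.333333
Syy = sum((yi-ybar)^2) = 176
sqrt(Sxx*Syy) ≈ 178.646765
r = Sxy / sqrt(Sxx*Syy) = -141 / 178.646765 ≈ -0.789267

-0.7893


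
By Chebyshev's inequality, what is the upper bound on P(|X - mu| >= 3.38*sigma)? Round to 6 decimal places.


P <= 1/k^2
k^2 = 3.38^2 = 11.4244
1/k^2 = 1 / 11.4244 ≈ 0.08753195

0.087532


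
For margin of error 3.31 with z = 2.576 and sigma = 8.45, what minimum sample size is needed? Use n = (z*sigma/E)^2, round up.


z*sigma/E = 2.576 * 8.45 / 3.31 = 54418/8275 ≈ 6.576193
(z*sigma/E)^2 ≈ 43.246319
round up: n = 44

44


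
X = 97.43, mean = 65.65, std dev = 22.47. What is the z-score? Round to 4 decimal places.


z = (X - mu) / sigma
X - mu = 97.43 - 65.65 = 31.78
z = 31.78 / 22.47 = 454/321 ≈ 1.414330

1.4143


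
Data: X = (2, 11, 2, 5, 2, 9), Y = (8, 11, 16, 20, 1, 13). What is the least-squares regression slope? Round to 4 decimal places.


b = sum((xi-xbar)(yi-ybar)) / sum((xi-xbar)^2)
n = 6, xbar = 31/6 ≈ 5.166667, ybar = 69/6 = 11.5
Sxy = sum((xi-xbar)(yi-ybar)) = 31.5
Sxx = sum((xi-xbar)^2) = 473/6 ≈ 78.833333
b = Sxy / Sxx = 189/473 ≈ 0.399577

0.3996


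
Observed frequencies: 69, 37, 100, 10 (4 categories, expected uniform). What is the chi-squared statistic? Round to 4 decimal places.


chi2 = sum((O-E)^2/E), E = total/4
total = 216, E = 216/4 = 54
(69 - 54)^2 / 54 = 225 / 54 = 25/6 ≈ 4.166667
(37 - 54)^2 / 54 = 289 / 54 = 289/54 ≈ 5.351852
(100 - 54)^2 / 54 = 2116 / 54 = 1058/27 ≈ 39.185185
(10 - 54)^2 / 54 = 1936 / 54 = 968/27 ≈ 35.851852
chi2 = 761/9 ≈ 84.555556

84.5556


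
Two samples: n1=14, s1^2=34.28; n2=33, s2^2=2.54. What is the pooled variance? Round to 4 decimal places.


sp^2 = ((n1-1)*s1^2 + (n2-1)*s2^2)/(n1+n2-2)
(n1-1)*s1^2 = 13 * 34.28 = 445.64
(n2-1)*s2^2 = 32 * 2.54 = 81.28
numerator = 445.64 + 81.28 = 526.92
n1+n2-2 = 45
sp^2 = 526.92 / 45 = 4391/375 ≈ 11.709333

11.7093


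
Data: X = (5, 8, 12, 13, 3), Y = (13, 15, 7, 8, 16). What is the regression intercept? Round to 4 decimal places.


a = ybar - b*xbar, where b = sum((xi-xbar)(yi-ybar)) / sum((xi-xbar)^2)
n = 5, xbar = 41/5 = 8.2, ybar = 59/5 = 11.8
Sxy = sum((xi-xbar)(yi-ybar)) = -62.8
Sxx = sum((xi-xbar)^2) = 74.8
b = Sxy / Sxx = -157/187 ≈ -0.839572
a = 11.8 - (-0.839572) * 8.2 = 3494/187 ≈ 18.684492

18.6845


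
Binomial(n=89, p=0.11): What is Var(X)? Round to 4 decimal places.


Var = n*p*(1-p) = 89 * 0.11 * 0.89 = 8.7131

8.7131


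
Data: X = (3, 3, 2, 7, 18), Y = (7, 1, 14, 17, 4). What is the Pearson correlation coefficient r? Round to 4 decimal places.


r = sum((xi-xbar)(yi-ybar)) / sqrt(sum((xi-xbar)^2) * sum((yi-ybar)^2))
n = 5, xbar = 33/5 = 6.6, ybar = 43/5 = 8.6
Sxy = sum((xi-xbar)(yi-ybar)) = -40.8
Sxx = sum((xi-xbar)^2) = 177.2
Syy = sum((yi-ybar)^2) = 181.2
sqrt(Sxx*Syy) ≈ 179.188839
r = Sxy / sqrt(Sxx*Syy) = -40.8 / 179.188839 ≈ -0.227693

-0.2277


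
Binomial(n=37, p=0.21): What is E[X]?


E[X] = n*p = 37 * 0.21 = 7.77

7.77


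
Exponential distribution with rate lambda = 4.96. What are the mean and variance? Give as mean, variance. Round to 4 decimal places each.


mean = 1/lam, var = 1/lam^2
mean = 1 / 4.96 = 25/124 ≈ 0.201613
lam^2 = 4.96^2 = 24.6016
var = 1 / 24.6016 ≈ 0.040648

0.2016, 0.0406


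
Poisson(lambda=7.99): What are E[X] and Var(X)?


E[X] = Var(X) = lambda = 7.99

7.99, 7.99


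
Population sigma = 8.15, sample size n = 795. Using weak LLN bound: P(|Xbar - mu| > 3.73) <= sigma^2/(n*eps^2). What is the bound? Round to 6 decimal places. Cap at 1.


bound = min(1, sigma^2/(n*eps^2))
sigma^2 = 8.15^2 = 66.4225
n*eps^2 = 795 * 3.73^2 = 795 * 13.9129 = 11060.7555
sigma^2/(n*eps^2) = 66.4225 / 11060.7555 ≈ 0.00600524

0.006005


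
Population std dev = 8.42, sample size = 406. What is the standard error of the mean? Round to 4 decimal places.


SE = sigma / sqrt(n)
sqrt(406) ≈ 20.149442
SE = 8.42 / 20.149442 ≈ 0.417878

0.4179


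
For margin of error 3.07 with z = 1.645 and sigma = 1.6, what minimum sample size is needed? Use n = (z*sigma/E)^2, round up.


z*sigma/E = 1.645 * 1.6 / 3.07 = 1316/1535 ≈ 0.857329
(z*sigma/E)^2 ≈ 0.735013
round up: n = 1

1


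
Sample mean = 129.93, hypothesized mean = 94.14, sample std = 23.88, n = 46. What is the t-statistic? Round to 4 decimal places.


t = (xbar - mu0) / (s/sqrt(n))
xbar - mu0 = 129.93 - 94.14 = 35.79
sqrt(46) ≈ 6.78232998
s/sqrt(n) = 23.88 / 6.78232998 ≈ 3.52091391
t = 35.79 / 3.52091391 ≈ 10.164974

10.1650


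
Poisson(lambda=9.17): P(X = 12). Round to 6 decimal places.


P = e^(-lam) * lam^k / k!
e^(-9.17) ≈ 0.0001041165
lam^k = 9.17^12 ≈ 353534684624.863553
k! = 12! = 479001600
P = 0.0001041165 * 353534684624.863553 / 479001600 ≈ 0.076845

0.076845


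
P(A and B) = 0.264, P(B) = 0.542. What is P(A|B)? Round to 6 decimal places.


P(A|B) = P(A and B) / P(B) = 0.264 / 0.542 = 132/271 ≈ 0.48708487

0.487085


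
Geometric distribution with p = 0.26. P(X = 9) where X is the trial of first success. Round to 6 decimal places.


P = (1-p)^(k-1) * p
(1-p)^(k-1) = 0.74^8 ≈ 0.08991947
P = 0.08991947 * 0.26 ≈ 0.02337906

0.023379


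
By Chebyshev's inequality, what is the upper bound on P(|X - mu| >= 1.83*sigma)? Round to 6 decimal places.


P <= 1/k^2
k^2 = 1.83^2 = 3.3489
1/k^2 = 1 / 3.3489 ≈ 0.29860551

0.298606


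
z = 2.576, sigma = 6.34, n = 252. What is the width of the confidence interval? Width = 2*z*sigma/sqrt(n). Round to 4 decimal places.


width = 2*z*sigma/sqrt(n)
2*z*sigma = 2 * 2.576 * 6.34 = 32.66368
sqrt(252) ≈ 15.874508
width = 32.66368 / 15.874508 ≈ 2.057618

2.0576


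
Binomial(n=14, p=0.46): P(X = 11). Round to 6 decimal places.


P = C(n,k) * p^k * (1-p)^(n-k)
C(14,11) = 364
p^k = 0.46^11 ≈ 0.0001951354
(1-p)^(n-k) = 0.54^3 = 0.157464
P = 364 * 0.0001951354 * 0.157464 ≈ 0.011185

0.011185


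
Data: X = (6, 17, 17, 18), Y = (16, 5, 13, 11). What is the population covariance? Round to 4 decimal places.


Cov = (1/n)*sum((xi-xbar)(yi-ybar))
n = 4, xbar = 58/4 = 14.5, ybar = 45/4 = 11.25
sum((xi-xbar)(yi-ybar)) = -52.5
Cov = -52.5 / 4 = -13.125

-13.1250


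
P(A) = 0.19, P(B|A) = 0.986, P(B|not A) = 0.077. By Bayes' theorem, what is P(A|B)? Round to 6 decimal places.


P(A|B) = P(B|A)*P(A) / P(B), P(B) = P(B|A)*P(A) + P(B|not A)*P(not A)
P(B|A)*P(A) = 0.986 * 0.19 = 0.18734
P(B|not A)*P(not A) = 0.077 * 0.81 = 0.06237
P(B) = 0.18734 + 0.06237 = 0.24971
P(A|B) = 0.18734 / 0.24971 ≈ 0.75023027

0.750230


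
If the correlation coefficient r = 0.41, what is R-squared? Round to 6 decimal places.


R^2 = r^2 = (0.41)^2 = 0.1681

0.168100


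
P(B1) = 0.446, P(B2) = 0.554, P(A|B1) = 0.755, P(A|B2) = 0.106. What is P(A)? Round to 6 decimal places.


P(A) = P(A|B1)*P(B1) + P(A|B2)*P(B2)
P(A|B1)*P(B1) = 0.755 * 0.446 = 0.33673
P(A|B2)*P(B2) = 0.106 * 0.554 = 0.058724
P(A) = 0.33673 + 0.058724 = 0.395454

0.395454


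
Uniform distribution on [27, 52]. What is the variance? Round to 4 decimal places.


Var = (b-a)^2 / 12
(b-a)^2 = (52 - 27)^2 = 625
Var = 625/12 ≈ 52.083333

52.0833


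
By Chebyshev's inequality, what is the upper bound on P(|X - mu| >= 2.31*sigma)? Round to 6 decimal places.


P <= 1/k^2
k^2 = 2.31^2 = 5.3361
1/k^2 = 1 / 5.3361 ≈ 0.18740278

0.187403


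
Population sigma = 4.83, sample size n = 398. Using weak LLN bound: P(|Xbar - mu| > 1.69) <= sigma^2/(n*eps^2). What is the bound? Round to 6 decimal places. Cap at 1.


bound = min(1, sigma^2/(n*eps^2))
sigma^2 = 4.83^2 = 23.3289
n*eps^2 = 398 * 1.69^2 = 398 * 2.8561 = 1136.7278
sigma^2/(n*eps^2) = 23.3289 / 1136.7278 ≈ 0.02052286

0.020523


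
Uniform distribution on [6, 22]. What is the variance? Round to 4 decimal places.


Var = (b-a)^2 / 12
(b-a)^2 = (22 - 6)^2 = 256
Var = 256/12 ≈ 21.333333

21.3333


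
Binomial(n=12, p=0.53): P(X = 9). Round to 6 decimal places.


P = C(n,k) * p^k * (1-p)^(n-k)
C(12,9) = 220
p^k = 0.53^9 ≈ 0.003299764
(1-p)^(n-k) = 0.47^3 = 0.103823
P = 220 * 0.003299764 * 0.103823 ≈ 0.075370

0.075370


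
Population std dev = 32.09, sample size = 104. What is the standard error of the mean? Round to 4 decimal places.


SE = sigma / sqrt(n)
sqrt(104) ≈ 10.198039
SE = 32.09 / 10.198039 ≈ 3.146683

3.1467


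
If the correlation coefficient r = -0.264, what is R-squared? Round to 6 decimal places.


R^2 = r^2 = (-0.264)^2 = 0.069696

0.069696


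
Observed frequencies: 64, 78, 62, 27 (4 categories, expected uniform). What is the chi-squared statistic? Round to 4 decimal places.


chi2 = sum((O-E)^2/E), E = total/4
total = 231, E = 231/4 = 57.75
(64 - 57.75)^2 / 57.75 = 39.0625 / 57.75 = 625/924 ≈ 0.676407
(78 - 57.75)^2 / 57.75 = 410.0625 / 57.75 = 2187/308 ≈ 7.100649
(62 - 57.75)^2 / 57.75 = 18.0625 / 57.75 = 289/924 ≈ 0.312771
(27 - 57.75)^2 / 57.75 = 945.5625 / 57.75 = 5043/308 ≈ 16.373377
chi2 = 5651/231 ≈ 24.463203

24.4632


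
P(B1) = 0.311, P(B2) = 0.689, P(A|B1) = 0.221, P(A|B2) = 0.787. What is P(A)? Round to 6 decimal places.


P(A) = P(A|B1)*P(B1) + P(A|B2)*P(B2)
P(A|B1)*P(B1) = 0.221 * 0.311 = 0.068731
P(A|B2)*P(B2) = 0.787 * 0.689 = 0.542243
P(A) = 0.068731 + 0.542243 = 0.610974

0.610974


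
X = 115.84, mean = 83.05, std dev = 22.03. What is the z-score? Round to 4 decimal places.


z = (X - mu) / sigma
X - mu = 115.84 - 83.05 = 32.79
z = 32.79 / 22.03 = 3279/2203 ≈ 1.488425

1.4884


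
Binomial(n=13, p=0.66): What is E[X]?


E[X] = n*p = 13 * 0.66 = 8.58

8.58


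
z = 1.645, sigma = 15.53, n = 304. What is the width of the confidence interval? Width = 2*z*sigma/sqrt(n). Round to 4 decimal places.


width = 2*z*sigma/sqrt(n)
2*z*sigma = 2 * 1.645 * 15.53 = 51.0937
sqrt(304) ≈ 17.435596
width = 51.0937 / 17.435596 ≈ 2.930425

2.9304


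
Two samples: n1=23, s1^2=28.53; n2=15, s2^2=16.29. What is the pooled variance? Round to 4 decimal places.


sp^2 = ((n1-1)*s1^2 + (n2-1)*s2^2)/(n1+n2-2)
(n1-1)*s1^2 = 22 * 28.53 = 627.66
(n2-1)*s2^2 = 14 * 16.29 = 228.06
numerator = 627.66 + 228.06 = 855.72
n1+n2-2 = 36
sp^2 = 855.72 / 36 = 23.77

23.7700


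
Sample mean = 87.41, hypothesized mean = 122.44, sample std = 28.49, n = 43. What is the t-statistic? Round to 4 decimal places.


t = (xbar - mu0) / (s/sqrt(n))
xbar - mu0 = 87.41 - 122.44 = -35.03
sqrt(43) ≈ 6.55743852
s/sqrt(n) = 28.49 / 6.55743852 ≈ 4.34468427
t = -35.03 / 4.34468427 ≈ -8.062726

-8.0627


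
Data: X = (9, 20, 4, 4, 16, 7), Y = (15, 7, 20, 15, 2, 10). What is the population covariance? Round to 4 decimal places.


Cov = (1/n)*sum((xi-xbar)(yi-ybar))
n = 6, xbar = 60/6 = 10, ybar = 69/6 = 11.5
sum((xi-xbar)(yi-ybar)) = -173
Cov = -173 / 6 = -173/6 ≈ -28.833333

-28.8333


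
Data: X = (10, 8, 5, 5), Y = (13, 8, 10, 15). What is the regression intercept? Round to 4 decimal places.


a = ybar - b*xbar, where b = sum((xi-xbar)(yi-ybar)) / sum((xi-xbar)^2)
n = 4, xbar = 28/4 = 7, ybar = 46/4 = 11.5
Sxy = sum((xi-xbar)(yi-ybar)) = -3
Sxx = sum((xi-xbar)^2) = 18
b = Sxy / Sxx = -1/6 ≈ -0.166667
a = 11.5 - (-0.166667) * 7 = 38/3 ≈ 12.666667

12.6667


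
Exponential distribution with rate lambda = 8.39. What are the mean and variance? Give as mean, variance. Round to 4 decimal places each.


mean = 1/lam, var = 1/lam^2
mean = 1 / 8.39 = 100/839 ≈ 0.119190
lam^2 = 8.39^2 = 70.3921
var = 1 / 70.3921 ≈ 0.014206

0.1192, 0.0142


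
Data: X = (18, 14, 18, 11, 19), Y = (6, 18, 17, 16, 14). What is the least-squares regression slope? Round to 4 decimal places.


b = sum((xi-xbar)(yi-ybar)) / sum((xi-xbar)^2)
n = 5, xbar = 80/5 = 16, ybar = 71/5 = 14.2
Sxy = sum((xi-xbar)(yi-ybar)) = -28
Sxx = sum((xi-xbar)^2) = 46
b = Sxy / Sxx = -14/23 ≈ -0.608696

-0.6087


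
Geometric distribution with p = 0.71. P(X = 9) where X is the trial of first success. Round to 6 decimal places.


P = (1-p)^(k-1) * p
(1-p)^(k-1) = 0.29^8 ≈ 0.00005002464
P = 0.00005002464 * 0.71 ≈ 0.00003551750

0.000036


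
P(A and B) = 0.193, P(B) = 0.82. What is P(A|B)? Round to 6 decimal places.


P(A|B) = P(A and B) / P(B) = 0.193 / 0.82 = 193/820 ≈ 0.23536585

0.235366


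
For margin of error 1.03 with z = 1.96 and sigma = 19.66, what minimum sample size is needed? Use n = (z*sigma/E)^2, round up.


z*sigma/E = 1.96 * 19.66 / 1.03 = 96334/2575 ≈ 37.411262
(z*sigma/E)^2 ≈ 1399.602535
round up: n = 1400

1400


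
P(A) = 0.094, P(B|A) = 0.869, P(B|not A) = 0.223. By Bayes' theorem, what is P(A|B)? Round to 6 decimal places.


P(A|B) = P(B|A)*P(A) / P(B), P(B) = P(B|A)*P(A) + P(B|not A)*P(not A)
P(B|A)*P(A) = 0.869 * 0.094 = 0.081686
P(B|not A)*P(not A) = 0.223 * 0.906 = 0.202038
P(B) = 0.081686 + 0.202038 = 0.283724
P(A|B) = 0.081686 / 0.283724 ≈ 0.28790656

0.287907


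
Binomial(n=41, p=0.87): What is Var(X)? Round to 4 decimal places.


Var = n*p*(1-p) = 41 * 0.87 * 0.13 = 4.6371

4.6371


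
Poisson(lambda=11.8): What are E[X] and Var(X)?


E[X] = Var(X) = lambda = 11.8

11.8, 11.8


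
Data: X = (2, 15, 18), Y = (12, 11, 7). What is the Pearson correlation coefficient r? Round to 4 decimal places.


r = sum((xi-xbar)(yi-ybar)) / sqrt(sum((xi-xbar)^2) * sum((yi-ybar)^2))
n = 3, xbar = 35/3 ≈ 11.666667, ybar = 30/3 = 10
Sxy = sum((xi-xbar)(yi-ybar)) = -35
Sxx = sum((xi-xbar)^2) = 434/3 ≈ 144.666667
Syy = sum((yi-ybar)^2) = 14
sqrt(Sxx*Syy) ≈ 45.003704
r = Sxy / sqrt(Sxx*Syy) = -35 / 45.003704 ≈ -0.777714

-0.7777


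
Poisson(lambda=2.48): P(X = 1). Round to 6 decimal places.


P = e^(-lam) * lam^k / k!
e^(-2.48) ≈ 0.08374323
lam^k = 2.48^1 = 2.48
k! = 1! = 1
P = 0.08374323 * 2.48 / 1 ≈ 0.207683

0.207683


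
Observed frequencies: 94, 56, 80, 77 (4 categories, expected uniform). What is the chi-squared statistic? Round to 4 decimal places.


chi2 = sum((O-E)^2/E), E = total/4
total = 307, E = 307/4 = 76.75
(94 - 76.75)^2 / 76.75 = 297.5625 / 76.75 = 4761/1228 ≈ 3.877036
(56 - 76.75)^2 / 76.75 = 430.5625 / 76.75 = 6889/1228 ≈ 5.609935
(80 - 76.75)^2 / 76.75 = 10.5625 / 76.75 = 169/1228 ≈ 0.137622
(77 - 76.75)^2 / 76.75 = 0.0625 / 76.75 = 1/1228 ≈ 0.000814
chi2 = 2955/307 ≈ 9.625407

9.6254


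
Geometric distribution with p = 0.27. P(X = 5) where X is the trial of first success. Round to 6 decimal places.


P = (1-p)^(k-1) * p
(1-p)^(k-1) = 0.73^4 ≈ 0.2839824
P = 0.2839824 * 0.27 ≈ 0.07667525

0.076675


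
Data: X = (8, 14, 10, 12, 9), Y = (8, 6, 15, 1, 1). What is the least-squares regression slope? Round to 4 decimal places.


b = sum((xi-xbar)(yi-ybar)) / sum((xi-xbar)^2)
n = 5, xbar = 53/5 = 10.6, ybar = 31/5 = 6.2
Sxy = sum((xi-xbar)(yi-ybar)) = -9.6
Sxx = sum((xi-xbar)^2) = 23.2
b = Sxy / Sxx = -12/29 ≈ -0.413793

-0.4138


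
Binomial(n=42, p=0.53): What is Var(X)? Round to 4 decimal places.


Var = n*p*(1-p) = 42 * 0.53 * 0.47 = 10.4622

10.4622


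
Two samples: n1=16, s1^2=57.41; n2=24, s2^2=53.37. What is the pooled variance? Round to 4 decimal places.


sp^2 = ((n1-1)*s1^2 + (n2-1)*s2^2)/(n1+n2-2)
(n1-1)*s1^2 = 15 * 57.41 = 861.15
(n2-1)*s2^2 = 23 * 53.37 = 1227.51
numerator = 861.15 + 1227.51 = 2088.66
n1+n2-2 = 38
sp^2 = 2088.66 / 38 = 104433/1900 ≈ 54.964737

54.9647


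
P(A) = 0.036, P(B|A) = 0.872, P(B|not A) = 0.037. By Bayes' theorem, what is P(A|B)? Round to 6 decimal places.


P(A|B) = P(B|A)*P(A) / P(B), P(B) = P(B|A)*P(A) + P(B|not A)*P(not A)
P(B|A)*P(A) = 0.872 * 0.036 = 0.031392
P(B|not A)*P(not A) = 0.037 * 0.964 = 0.035668
P(B) = 0.031392 + 0.035668 = 0.06706
P(A|B) = 0.031392 / 0.06706 ≈ 0.46811810

0.468118


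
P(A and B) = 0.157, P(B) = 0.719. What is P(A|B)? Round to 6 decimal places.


P(A|B) = P(A and B) / P(B) = 0.157 / 0.719 = 157/719 ≈ 0.21835883

0.218359


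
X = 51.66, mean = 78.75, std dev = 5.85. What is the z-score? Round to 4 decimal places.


z = (X - mu) / sigma
X - mu = 51.66 - 78.75 = -27.09
z = -27.09 / 5.85 = -301/65 ≈ -4.630769

-4.6308


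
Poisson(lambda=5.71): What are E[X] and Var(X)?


E[X] = Var(X) = lambda = 5.71

5.71, 5.71


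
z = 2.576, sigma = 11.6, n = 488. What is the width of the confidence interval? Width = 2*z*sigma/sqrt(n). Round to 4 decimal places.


width = 2*z*sigma/sqrt(n)
2*z*sigma = 2 * 2.576 * 11.6 = 59.7632
sqrt(488) ≈ 22.090722
width = 59.7632 / 22.090722 ≈ 2.705353

2.7054


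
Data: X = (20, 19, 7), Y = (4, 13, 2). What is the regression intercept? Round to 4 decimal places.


a = ybar - b*xbar, where b = sum((xi-xbar)(yi-ybar)) / sum((xi-xbar)^2)
n = 3, xbar = 46/3 ≈ 15.333333, ybar = 19/3 ≈ 6.333333
Sxy = sum((xi-xbar)(yi-ybar)) = 149/3 ≈ 49.666667
Sxx = sum((xi-xbar)^2) = 314/3 ≈ 104.666667
b = Sxy / Sxx = 149/314 ≈ 0.474522
a = 6.333333 - 0.474522 * 15.333333 = -148/157 ≈ -0.942675

-0.9427


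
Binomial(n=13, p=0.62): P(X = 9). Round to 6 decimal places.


P = C(n,k) * p^k * (1-p)^(n-k)
C(13,9) = 715
p^k = 0.62^9 ≈ 0.01353709
(1-p)^(n-k) = 0.38^4 = 0.02085136
P = 715 * 0.01353709 * 0.02085136 ≈ 0.201821

0.201821


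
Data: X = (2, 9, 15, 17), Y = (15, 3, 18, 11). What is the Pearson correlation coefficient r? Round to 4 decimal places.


r = sum((xi-xbar)(yi-ybar)) / sqrt(sum((xi-xbar)^2) * sum((yi-ybar)^2))
n = 4, xbar = 43/4 = 10.75, ybar = 47/4 = 11.75
Sxy = sum((xi-xbar)(yi-ybar)) = 8.75
Sxx = sum((xi-xbar)^2) = 136.75
Syy = sum((yi-ybar)^2) = 126.75
sqrt(Sxx*Syy) ≈ 131.655089
r = Sxy / sqrt(Sxx*Syy) = 8.75 / 131.655089 ≈ 0.066462

0.0665


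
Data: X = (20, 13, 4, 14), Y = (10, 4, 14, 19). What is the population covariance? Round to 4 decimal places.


Cov = (1/n)*sum((xi-xbar)(yi-ybar))
n = 4, xbar = 51/4 = 12.75, ybar = 47/4 = 11.75
sum((xi-xbar)(yi-ybar)) = -25.25
Cov = -25.25 / 4 = -6.3125

-6.3125


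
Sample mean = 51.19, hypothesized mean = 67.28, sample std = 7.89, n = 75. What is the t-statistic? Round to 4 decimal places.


t = (xbar - mu0) / (s/sqrt(n))
xbar - mu0 = 51.19 - 67.28 = -16.09
sqrt(75) ≈ 8.66025404
s/sqrt(n) = 7.89 / 8.66025404 ≈ 0.91105872
t = -16.09 / 0.91105872 ≈ -17.660772

-17.6608


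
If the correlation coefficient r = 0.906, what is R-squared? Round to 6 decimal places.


R^2 = r^2 = (0.906)^2 = 0.820836

0.820836


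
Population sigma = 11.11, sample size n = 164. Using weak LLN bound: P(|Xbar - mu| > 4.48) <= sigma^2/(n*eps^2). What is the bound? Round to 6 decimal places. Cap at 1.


bound = min(1, sigma^2/(n*eps^2))
sigma^2 = 11.11^2 = 123.4321
n*eps^2 = 164 * 4.48^2 = 164 * 20.0704 = 3291.5456
sigma^2/(n*eps^2) = 123.4321 / 3291.5456 ≈ 0.03749974

0.037500


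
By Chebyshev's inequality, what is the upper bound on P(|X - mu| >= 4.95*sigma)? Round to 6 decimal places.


P <= 1/k^2
k^2 = 4.95^2 = 24.5025
1/k^2 = 1 / 24.5025 = 400/9801 ≈ 0.04081216

0.040812


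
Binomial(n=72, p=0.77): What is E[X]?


E[X] = n*p = 72 * 0.77 = 55.44

55.44


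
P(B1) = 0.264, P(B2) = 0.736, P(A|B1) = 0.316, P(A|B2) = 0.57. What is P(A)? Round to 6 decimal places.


P(A) = P(A|B1)*P(B1) + P(A|B2)*P(B2)
P(A|B1)*P(B1) = 0.316 * 0.264 = 0.083424
P(A|B2)*P(B2) = 0.57 * 0.736 = 0.41952
P(A) = 0.083424 + 0.41952 = 0.502944

0.502944


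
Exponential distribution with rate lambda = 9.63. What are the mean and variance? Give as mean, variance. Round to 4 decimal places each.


mean = 1/lam, var = 1/lam^2
mean = 1 / 9.63 = 100/963 ≈ 0.103842
lam^2 = 9.63^2 = 92.7369
var = 1 / 92.7369 ≈ 0.010783

0.1038, 0.0108


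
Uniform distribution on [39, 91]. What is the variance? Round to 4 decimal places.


Var = (b-a)^2 / 12
(b-a)^2 = (91 - 39)^2 = 2704
Var = 2704/12 ≈ 225.333333

225.3333


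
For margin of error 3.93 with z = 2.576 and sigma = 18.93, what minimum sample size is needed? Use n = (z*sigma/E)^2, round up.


z*sigma/E = 2.576 * 18.93 / 3.93 ≈ 12.408061
(z*sigma/E)^2 ≈ 153.959979
round up: n = 154

154


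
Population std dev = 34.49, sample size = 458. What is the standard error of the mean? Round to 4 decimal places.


SE = sigma / sqrt(n)
sqrt(458) ≈ 21.400935
SE = 34.49 / 21.400935 ≈ 1.611612

1.6116


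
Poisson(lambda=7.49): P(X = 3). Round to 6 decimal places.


P = e^(-lam) * lam^k / k!
e^(-7.49) ≈ 0.0005586430
lam^k = 7.49^3 = 420.189749
k! = 3! = 6
P = 0.0005586430 * 420.189749 / 6 ≈ 0.039123

0.039123


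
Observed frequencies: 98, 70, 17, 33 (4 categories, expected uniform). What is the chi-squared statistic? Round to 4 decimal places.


chi2 = sum((O-E)^2/E), E = total/4
total = 218, E = 218/4 = 54.5
(98 - 54.5)^2 / 54.5 = 1892.25 / 54.5 = 7569/218 ≈ 34.720183
(70 - 54.5)^2 / 54.5 = 240.25 / 54.5 = 961/218 ≈ 4.408257
(17 - 54.5)^2 / 54.5 = 1406.25 / 54.5 = 5625/218 ≈ 25.802752
(33 - 54.5)^2 / 54.5 = 462.25 / 54.5 = 1849/218 ≈ 8.481651
chi2 = 8002/109 ≈ 73.412844

73.4128


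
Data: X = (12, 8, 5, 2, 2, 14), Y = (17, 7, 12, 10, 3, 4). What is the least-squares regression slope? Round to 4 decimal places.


b = sum((xi-xbar)(yi-ybar)) / sum((xi-xbar)^2)
n = 6, xbar = 43/6 ≈ 7.166667, ybar = 53/6 ≈ 8.833333
Sxy = sum((xi-xbar)(yi-ybar)) = 133/6 ≈ 22.166667
Sxx = sum((xi-xbar)^2) = 773/6 ≈ 128.833333
b = Sxy / Sxx = 133/773 ≈ 0.172057

0.1721


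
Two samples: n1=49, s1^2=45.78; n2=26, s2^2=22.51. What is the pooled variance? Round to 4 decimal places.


sp^2 = ((n1-1)*s1^2 + (n2-1)*s2^2)/(n1+n2-2)
(n1-1)*s1^2 = 48 * 45.78 = 2197.44
(n2-1)*s2^2 = 25 * 22.51 = 562.75
numerator = 2197.44 + 562.75 = 2760.19
n1+n2-2 = 73
sp^2 = 2760.19 / 73 = 276019/7300 ≈ 37.810822

37.8108


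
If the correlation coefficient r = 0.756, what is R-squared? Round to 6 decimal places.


R^2 = r^2 = (0.756)^2 = 0.571536

0.571536


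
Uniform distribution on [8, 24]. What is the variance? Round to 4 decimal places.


Var = (b-a)^2 / 12
(b-a)^2 = (24 - 8)^2 = 256
Var = 256/12 ≈ 21.333333

21.3333


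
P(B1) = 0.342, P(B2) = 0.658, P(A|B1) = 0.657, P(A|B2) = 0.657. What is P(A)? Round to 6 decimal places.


P(A) = P(A|B1)*P(B1) + P(A|B2)*P(B2)
P(A|B1)*P(B1) = 0.657 * 0.342 = 0.224694
P(A|B2)*P(B2) = 0.657 * 0.658 = 0.432306
P(A) = 0.224694 + 0.432306 = 0.657

0.657000


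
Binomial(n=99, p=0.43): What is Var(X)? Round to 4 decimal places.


Var = n*p*(1-p) = 99 * 0.43 * 0.57 = 24.2649

24.2649


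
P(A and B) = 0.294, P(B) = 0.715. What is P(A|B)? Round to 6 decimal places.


P(A|B) = P(A and B) / P(B) = 0.294 / 0.715 = 294/715 ≈ 0.41118881

0.411189


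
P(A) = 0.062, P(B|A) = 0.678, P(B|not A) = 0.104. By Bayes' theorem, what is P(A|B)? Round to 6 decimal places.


P(A|B) = P(B|A)*P(A) / P(B), P(B) = P(B|A)*P(A) + P(B|not A)*P(not A)
P(B|A)*P(A) = 0.678 * 0.062 = 0.042036
P(B|not A)*P(not A) = 0.104 * 0.938 = 0.097552
P(B) = 0.042036 + 0.097552 = 0.139588
P(A|B) = 0.042036 / 0.139588 ≈ 0.30114336

0.301143


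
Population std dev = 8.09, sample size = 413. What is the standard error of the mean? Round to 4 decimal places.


SE = sigma / sqrt(n)
sqrt(413) ≈ 20.322401
SE = 8.09 / 20.322401 ≈ 0.398083

0.3981


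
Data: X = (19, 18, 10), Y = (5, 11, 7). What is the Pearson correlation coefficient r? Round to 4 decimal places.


r = sum((xi-xbar)(yi-ybar)) / sqrt(sum((xi-xbar)^2) * sum((yi-ybar)^2))
n = 3, xbar = 47/3 ≈ 15.666667, ybar = 23/3 ≈ 7.666667
Sxy = sum((xi-xbar)(yi-ybar)) = 8/3 ≈ 2.666667
Sxx = sum((xi-xbar)^2) = 146/3 ≈ 48.666667
Syy = sum((yi-ybar)^2) = 56/3 ≈ 18.666667
sqrt(Sxx*Syy) ≈ 30.140412
r = Sxy / sqrt(Sxx*Syy) = 2.666667 / 30.140412 ≈ 0.088475

0.0885
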